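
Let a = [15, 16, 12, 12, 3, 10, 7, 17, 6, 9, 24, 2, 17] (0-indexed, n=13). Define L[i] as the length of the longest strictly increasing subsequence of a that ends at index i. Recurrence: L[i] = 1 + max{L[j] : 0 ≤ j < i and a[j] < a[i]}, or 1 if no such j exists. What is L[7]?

   i    0    1    2    3    4    5    6    7    8    9   10   11   12
a[i]   15   16   12   12    3   10    7   17    6    9   24    2   17
L[i]    1    2    1    1    1    2    2    3    2    3    4    1    4

3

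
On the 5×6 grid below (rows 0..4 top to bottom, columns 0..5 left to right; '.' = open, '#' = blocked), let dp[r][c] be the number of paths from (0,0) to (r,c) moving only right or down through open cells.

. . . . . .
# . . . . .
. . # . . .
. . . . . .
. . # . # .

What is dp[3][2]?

r\c   0   1   2   3   4   5
  0   1   1   1   1   1   1
  1   0   1   2   3   4   5
  2   0   1   0   3   7  12
  3   0   1   1   4  11  23
  4   0   1   0   4   0  23

1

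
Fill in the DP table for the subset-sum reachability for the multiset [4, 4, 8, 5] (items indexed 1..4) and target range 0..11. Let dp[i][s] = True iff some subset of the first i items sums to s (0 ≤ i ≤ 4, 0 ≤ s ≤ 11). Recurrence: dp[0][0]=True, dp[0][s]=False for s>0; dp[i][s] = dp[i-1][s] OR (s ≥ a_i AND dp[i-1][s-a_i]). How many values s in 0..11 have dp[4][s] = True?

i\s   0   1   2   3   4   5   6   7   8   9  10  11
  0   T   F   F   F   F   F   F   F   F   F   F   F
  1   T   F   F   F   T   F   F   F   F   F   F   F
  2   T   F   F   F   T   F   F   F   T   F   F   F
  3   T   F   F   F   T   F   F   F   T   F   F   F
  4   T   F   F   F   T   T   F   F   T   T   F   F

5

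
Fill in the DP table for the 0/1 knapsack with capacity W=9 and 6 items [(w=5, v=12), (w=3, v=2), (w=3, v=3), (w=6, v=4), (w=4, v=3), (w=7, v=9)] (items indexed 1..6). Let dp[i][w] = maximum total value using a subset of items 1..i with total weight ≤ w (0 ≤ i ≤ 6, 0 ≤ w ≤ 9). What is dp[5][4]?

3

i\w   0   1   2   3   4   5   6   7   8   9
  0   0   0   0   0   0   0   0   0   0   0
  1   0   0   0   0   0  12  12  12  12  12
  2   0   0   0   2   2  12  12  12  14  14
  3   0   0   0   3   3  12  12  12  15  15
  4   0   0   0   3   3  12  12  12  15  15
  5   0   0   0   3   3  12  12  12  15  15
  6   0   0   0   3   3  12  12  12  15  15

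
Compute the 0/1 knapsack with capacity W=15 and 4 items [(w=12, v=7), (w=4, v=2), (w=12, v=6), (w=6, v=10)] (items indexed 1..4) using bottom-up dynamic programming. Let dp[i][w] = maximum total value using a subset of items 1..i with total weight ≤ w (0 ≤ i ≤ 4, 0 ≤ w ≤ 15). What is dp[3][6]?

i\w   0   1   2   3   4   5   6   7   8   9  10  11  12  13  14  15
  0   0   0   0   0   0   0   0   0   0   0   0   0   0   0   0   0
  1   0   0   0   0   0   0   0   0   0   0   0   0   7   7   7   7
  2   0   0   0   0   2   2   2   2   2   2   2   2   7   7   7   7
  3   0   0   0   0   2   2   2   2   2   2   2   2   7   7   7   7
  4   0   0   0   0   2   2  10  10  10  10  12  12  12  12  12  12

2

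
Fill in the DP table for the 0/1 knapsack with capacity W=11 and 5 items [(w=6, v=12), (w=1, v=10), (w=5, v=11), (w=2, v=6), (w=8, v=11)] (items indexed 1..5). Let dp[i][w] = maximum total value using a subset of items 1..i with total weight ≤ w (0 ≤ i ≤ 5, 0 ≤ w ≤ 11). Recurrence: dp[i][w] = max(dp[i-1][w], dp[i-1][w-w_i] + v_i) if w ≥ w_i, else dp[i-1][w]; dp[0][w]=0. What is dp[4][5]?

i\w   0   1   2   3   4   5   6   7   8   9  10  11
  0   0   0   0   0   0   0   0   0   0   0   0   0
  1   0   0   0   0   0   0  12  12  12  12  12  12
  2   0  10  10  10  10  10  12  22  22  22  22  22
  3   0  10  10  10  10  11  21  22  22  22  22  23
  4   0  10  10  16  16  16  21  22  27  28  28  28
  5   0  10  10  16  16  16  21  22  27  28  28  28

16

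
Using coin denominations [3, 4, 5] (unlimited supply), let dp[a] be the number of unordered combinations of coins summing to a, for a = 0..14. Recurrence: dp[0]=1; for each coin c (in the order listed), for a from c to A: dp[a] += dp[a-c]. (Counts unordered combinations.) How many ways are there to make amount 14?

after  coin     0     1     2     3     4     5     6     7     8     9    10    11    12    13    14
          3     1     0     0     1     0     0     1     0     0     1     0     0     1     0     0
          4     1     0     0     1     1     0     1     1     1     1     1     1     2     1     1
          5     1     0     0     1     1     1     1     1     2     2     2     2     3     3     3

3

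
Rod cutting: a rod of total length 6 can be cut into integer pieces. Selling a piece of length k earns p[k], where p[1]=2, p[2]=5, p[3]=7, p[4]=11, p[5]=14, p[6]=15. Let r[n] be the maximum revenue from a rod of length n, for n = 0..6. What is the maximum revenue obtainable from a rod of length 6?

16

   n    0    1    2    3    4    5    6
r[n]    0    2    5    7   11   14   16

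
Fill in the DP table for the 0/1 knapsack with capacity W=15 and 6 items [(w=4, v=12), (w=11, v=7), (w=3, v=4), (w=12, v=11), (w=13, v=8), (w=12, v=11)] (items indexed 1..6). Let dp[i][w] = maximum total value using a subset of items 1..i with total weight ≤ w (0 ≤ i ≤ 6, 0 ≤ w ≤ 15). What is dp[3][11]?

i\w   0   1   2   3   4   5   6   7   8   9  10  11  12  13  14  15
  0   0   0   0   0   0   0   0   0   0   0   0   0   0   0   0   0
  1   0   0   0   0  12  12  12  12  12  12  12  12  12  12  12  12
  2   0   0   0   0  12  12  12  12  12  12  12  12  12  12  12  19
  3   0   0   0   4  12  12  12  16  16  16  16  16  16  16  16  19
  4   0   0   0   4  12  12  12  16  16  16  16  16  16  16  16  19
  5   0   0   0   4  12  12  12  16  16  16  16  16  16  16  16  19
  6   0   0   0   4  12  12  12  16  16  16  16  16  16  16  16  19

16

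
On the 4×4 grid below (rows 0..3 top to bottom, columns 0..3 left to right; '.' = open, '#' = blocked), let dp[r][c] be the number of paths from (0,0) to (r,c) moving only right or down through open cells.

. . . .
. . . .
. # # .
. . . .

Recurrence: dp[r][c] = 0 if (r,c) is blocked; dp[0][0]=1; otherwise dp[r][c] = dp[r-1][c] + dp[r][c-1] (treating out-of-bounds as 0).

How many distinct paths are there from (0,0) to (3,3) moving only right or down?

r\c   0   1   2   3
  0   1   1   1   1
  1   1   2   3   4
  2   1   0   0   4
  3   1   1   1   5

5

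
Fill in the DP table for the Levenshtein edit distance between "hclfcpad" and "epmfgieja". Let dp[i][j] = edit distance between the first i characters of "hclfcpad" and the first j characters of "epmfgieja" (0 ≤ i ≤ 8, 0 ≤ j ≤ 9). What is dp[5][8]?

   ''  e  p  m  f  g  i  e  j  a
''  0  1  2  3  4  5  6  7  8  9
 h  1  1  2  3  4  5  6  7  8  9
 c  2  2  2  3  4  5  6  7  8  9
 l  3  3  3  3  4  5  6  7  8  9
 f  4  4  4  4  3  4  5  6  7  8
 c  5  5  5  5  4  4  5  6  7  8
 p  6  6  5  6  5  5  5  6  7  8
 a  7  7  6  6  6  6  6  6  7  7
 d  8  8  7  7  7  7  7  7  7  8

7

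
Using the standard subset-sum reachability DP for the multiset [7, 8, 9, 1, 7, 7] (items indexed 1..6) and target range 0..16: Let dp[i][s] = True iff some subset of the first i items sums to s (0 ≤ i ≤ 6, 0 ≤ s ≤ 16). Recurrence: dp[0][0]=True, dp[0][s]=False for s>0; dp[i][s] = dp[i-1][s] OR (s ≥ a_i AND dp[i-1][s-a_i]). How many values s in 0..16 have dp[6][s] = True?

i\s   0   1   2   3   4   5   6   7   8   9  10  11  12  13  14  15  16
  0   T   F   F   F   F   F   F   F   F   F   F   F   F   F   F   F   F
  1   T   F   F   F   F   F   F   T   F   F   F   F   F   F   F   F   F
  2   T   F   F   F   F   F   F   T   T   F   F   F   F   F   F   T   F
  3   T   F   F   F   F   F   F   T   T   T   F   F   F   F   F   T   T
  4   T   T   F   F   F   F   F   T   T   T   T   F   F   F   F   T   T
  5   T   T   F   F   F   F   F   T   T   T   T   F   F   F   T   T   T
  6   T   T   F   F   F   F   F   T   T   T   T   F   F   F   T   T   T

9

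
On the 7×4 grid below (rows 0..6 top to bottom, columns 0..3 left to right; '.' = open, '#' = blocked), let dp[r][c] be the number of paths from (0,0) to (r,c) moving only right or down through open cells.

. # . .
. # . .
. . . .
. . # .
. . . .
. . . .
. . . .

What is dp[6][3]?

r\c   0   1   2   3
  0   1   0   0   0
  1   1   0   0   0
  2   1   1   1   1
  3   1   2   0   1
  4   1   3   3   4
  5   1   4   7  11
  6   1   5  12  23

23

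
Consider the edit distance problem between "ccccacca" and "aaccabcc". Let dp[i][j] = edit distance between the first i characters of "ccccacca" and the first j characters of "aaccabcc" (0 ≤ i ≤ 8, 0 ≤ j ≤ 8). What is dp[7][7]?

   ''  a  a  c  c  a  b  c  c
''  0  1  2  3  4  5  6  7  8
 c  1  1  2  2  3  4  5  6  7
 c  2  2  2  2  2  3  4  5  6
 c  3  3  3  2  2  3  4  4  5
 c  4  4  4  3  2  3  4  4  4
 a  5  4  4  4  3  2  3  4  5
 c  6  5  5  4  4  3  3  3  4
 c  7  6  6  5  4  4  4  3  3
 a  8  7  6  6  5  4  5  4  4

3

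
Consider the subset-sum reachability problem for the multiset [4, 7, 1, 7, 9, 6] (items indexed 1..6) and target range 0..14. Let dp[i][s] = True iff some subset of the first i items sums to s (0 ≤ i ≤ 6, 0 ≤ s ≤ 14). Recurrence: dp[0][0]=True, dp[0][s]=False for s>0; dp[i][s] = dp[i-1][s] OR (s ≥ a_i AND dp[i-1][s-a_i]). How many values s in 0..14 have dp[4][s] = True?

9

i\s   0   1   2   3   4   5   6   7   8   9  10  11  12  13  14
  0   T   F   F   F   F   F   F   F   F   F   F   F   F   F   F
  1   T   F   F   F   T   F   F   F   F   F   F   F   F   F   F
  2   T   F   F   F   T   F   F   T   F   F   F   T   F   F   F
  3   T   T   F   F   T   T   F   T   T   F   F   T   T   F   F
  4   T   T   F   F   T   T   F   T   T   F   F   T   T   F   T
  5   T   T   F   F   T   T   F   T   T   T   T   T   T   T   T
  6   T   T   F   F   T   T   T   T   T   T   T   T   T   T   T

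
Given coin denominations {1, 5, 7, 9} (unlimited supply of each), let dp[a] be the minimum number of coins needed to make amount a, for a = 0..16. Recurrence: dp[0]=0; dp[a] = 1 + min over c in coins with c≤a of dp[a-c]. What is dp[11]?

3

 a  0  1  2  3  4  5  6  7  8  9 10 11 12 13 14 15 16
dp  0  1  2  3  4  1  2  1  2  1  2  3  2  3  2  3  2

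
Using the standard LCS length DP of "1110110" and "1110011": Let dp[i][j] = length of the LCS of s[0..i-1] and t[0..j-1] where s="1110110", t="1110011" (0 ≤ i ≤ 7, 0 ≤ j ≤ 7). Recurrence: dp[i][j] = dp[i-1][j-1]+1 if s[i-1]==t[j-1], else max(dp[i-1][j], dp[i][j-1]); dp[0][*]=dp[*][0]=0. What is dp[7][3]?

   ''  1  1  1  0  0  1  1
''  0  0  0  0  0  0  0  0
 1  0  1  1  1  1  1  1  1
 1  0  1  2  2  2  2  2  2
 1  0  1  2  3  3  3  3  3
 0  0  1  2  3  4  4  4  4
 1  0  1  2  3  4  4  5  5
 1  0  1  2  3  4  4  5  6
 0  0  1  2  3  4  5  5  6

3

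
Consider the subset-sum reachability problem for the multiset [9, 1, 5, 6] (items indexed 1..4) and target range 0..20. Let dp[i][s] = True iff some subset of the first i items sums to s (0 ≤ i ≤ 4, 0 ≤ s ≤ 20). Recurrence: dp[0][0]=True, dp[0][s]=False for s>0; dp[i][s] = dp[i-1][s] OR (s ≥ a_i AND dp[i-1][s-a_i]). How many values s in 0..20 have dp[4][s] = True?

i\s   0   1   2   3   4   5   6   7   8   9  10  11  12  13  14  15  16  17  18  19  20
  0   T   F   F   F   F   F   F   F   F   F   F   F   F   F   F   F   F   F   F   F   F
  1   T   F   F   F   F   F   F   F   F   T   F   F   F   F   F   F   F   F   F   F   F
  2   T   T   F   F   F   F   F   F   F   T   T   F   F   F   F   F   F   F   F   F   F
  3   T   T   F   F   F   T   T   F   F   T   T   F   F   F   T   T   F   F   F   F   F
  4   T   T   F   F   F   T   T   T   F   T   T   T   T   F   T   T   T   F   F   F   T

13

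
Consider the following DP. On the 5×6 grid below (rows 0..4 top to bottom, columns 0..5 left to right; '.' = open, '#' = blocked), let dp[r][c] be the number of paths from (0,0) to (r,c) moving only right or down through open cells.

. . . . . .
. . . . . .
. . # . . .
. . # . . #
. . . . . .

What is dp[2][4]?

9

r\c   0   1   2   3   4   5
  0   1   1   1   1   1   1
  1   1   2   3   4   5   6
  2   1   3   0   4   9  15
  3   1   4   0   4  13   0
  4   1   5   5   9  22  22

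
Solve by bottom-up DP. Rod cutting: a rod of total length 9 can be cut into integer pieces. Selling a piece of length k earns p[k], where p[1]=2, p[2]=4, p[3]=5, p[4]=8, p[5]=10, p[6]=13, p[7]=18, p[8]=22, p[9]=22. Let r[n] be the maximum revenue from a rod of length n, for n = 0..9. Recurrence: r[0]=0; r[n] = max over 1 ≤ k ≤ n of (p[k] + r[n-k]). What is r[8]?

22

   n    0    1    2    3    4    5    6    7    8    9
r[n]    0    2    4    6    8   10   13   18   22   24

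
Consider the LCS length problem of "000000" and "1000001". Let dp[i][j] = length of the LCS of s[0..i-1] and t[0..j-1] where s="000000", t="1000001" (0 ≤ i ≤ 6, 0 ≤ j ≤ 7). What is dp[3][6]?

3

   ''  1  0  0  0  0  0  1
''  0  0  0  0  0  0  0  0
 0  0  0  1  1  1  1  1  1
 0  0  0  1  2  2  2  2  2
 0  0  0  1  2  3  3  3  3
 0  0  0  1  2  3  4  4  4
 0  0  0  1  2  3  4  5  5
 0  0  0  1  2  3  4  5  5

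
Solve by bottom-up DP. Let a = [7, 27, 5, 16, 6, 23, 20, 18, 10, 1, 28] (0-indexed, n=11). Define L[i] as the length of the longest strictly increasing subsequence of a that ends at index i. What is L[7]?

   i    0    1    2    3    4    5    6    7    8    9   10
a[i]    7   27    5   16    6   23   20   18   10    1   28
L[i]    1    2    1    2    2    3    3    3    3    1    4

3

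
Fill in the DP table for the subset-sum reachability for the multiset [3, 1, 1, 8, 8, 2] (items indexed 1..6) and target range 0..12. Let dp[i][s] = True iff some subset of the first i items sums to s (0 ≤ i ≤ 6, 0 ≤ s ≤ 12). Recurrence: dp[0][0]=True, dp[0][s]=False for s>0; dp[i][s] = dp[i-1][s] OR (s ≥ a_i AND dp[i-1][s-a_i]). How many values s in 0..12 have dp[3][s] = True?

6

i\s   0   1   2   3   4   5   6   7   8   9  10  11  12
  0   T   F   F   F   F   F   F   F   F   F   F   F   F
  1   T   F   F   T   F   F   F   F   F   F   F   F   F
  2   T   T   F   T   T   F   F   F   F   F   F   F   F
  3   T   T   T   T   T   T   F   F   F   F   F   F   F
  4   T   T   T   T   T   T   F   F   T   T   T   T   T
  5   T   T   T   T   T   T   F   F   T   T   T   T   T
  6   T   T   T   T   T   T   T   T   T   T   T   T   T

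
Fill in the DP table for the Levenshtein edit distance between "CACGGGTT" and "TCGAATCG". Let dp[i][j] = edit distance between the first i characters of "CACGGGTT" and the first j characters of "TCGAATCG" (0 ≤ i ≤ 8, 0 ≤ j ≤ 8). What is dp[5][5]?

   ''  T  C  G  A  A  T  C  G
''  0  1  2  3  4  5  6  7  8
 C  1  1  1  2  3  4  5  6  7
 A  2  2  2  2  2  3  4  5  6
 C  3  3  2  3  3  3  4  4  5
 G  4  4  3  2  3  4  4  5  4
 G  5  5  4  3  3  4  5  5  5
 G  6  6  5  4  4  4  5  6  5
 T  7  6  6  5  5  5  4  5  6
 T  8  7  7  6  6  6  5  5  6

4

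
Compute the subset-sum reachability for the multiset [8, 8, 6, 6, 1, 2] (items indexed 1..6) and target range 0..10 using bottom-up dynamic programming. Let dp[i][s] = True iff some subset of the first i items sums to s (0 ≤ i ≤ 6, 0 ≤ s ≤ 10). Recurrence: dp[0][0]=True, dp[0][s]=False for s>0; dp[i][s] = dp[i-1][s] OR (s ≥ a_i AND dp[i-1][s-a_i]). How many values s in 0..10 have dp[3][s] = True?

3

i\s   0   1   2   3   4   5   6   7   8   9  10
  0   T   F   F   F   F   F   F   F   F   F   F
  1   T   F   F   F   F   F   F   F   T   F   F
  2   T   F   F   F   F   F   F   F   T   F   F
  3   T   F   F   F   F   F   T   F   T   F   F
  4   T   F   F   F   F   F   T   F   T   F   F
  5   T   T   F   F   F   F   T   T   T   T   F
  6   T   T   T   T   F   F   T   T   T   T   T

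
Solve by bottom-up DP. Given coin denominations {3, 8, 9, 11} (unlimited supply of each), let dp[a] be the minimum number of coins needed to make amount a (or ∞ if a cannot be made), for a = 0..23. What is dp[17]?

2

 a  0  1  2  3  4  5  6  7  8  9 10 11 12 13 14 15 16 17 18 19 20 21 22 23
dp  0  -  -  1  -  -  2  -  1  1  -  1  2  -  2  3  2  2  2  2  2  3  2  3
(- denotes ∞ / unreachable)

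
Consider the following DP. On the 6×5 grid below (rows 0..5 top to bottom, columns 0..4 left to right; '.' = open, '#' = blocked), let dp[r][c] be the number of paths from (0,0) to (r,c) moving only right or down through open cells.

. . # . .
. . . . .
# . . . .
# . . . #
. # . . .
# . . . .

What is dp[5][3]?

r\c   0   1   2   3   4
  0   1   1   0   0   0
  1   1   2   2   2   2
  2   0   2   4   6   8
  3   0   2   6  12   0
  4   0   0   6  18  18
  5   0   0   6  24  42

24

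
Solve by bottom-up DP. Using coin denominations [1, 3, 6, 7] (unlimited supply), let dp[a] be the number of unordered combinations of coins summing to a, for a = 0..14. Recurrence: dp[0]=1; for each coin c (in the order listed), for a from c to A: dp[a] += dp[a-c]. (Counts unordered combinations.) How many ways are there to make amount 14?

14

after  coin     0     1     2     3     4     5     6     7     8     9    10    11    12    13    14
          1     1     1     1     1     1     1     1     1     1     1     1     1     1     1     1
          3     1     1     1     2     2     2     3     3     3     4     4     4     5     5     5
          6     1     1     1     2     2     2     4     4     4     6     6     6     9     9     9
          7     1     1     1     2     2     2     4     5     5     7     8     8    11    13    14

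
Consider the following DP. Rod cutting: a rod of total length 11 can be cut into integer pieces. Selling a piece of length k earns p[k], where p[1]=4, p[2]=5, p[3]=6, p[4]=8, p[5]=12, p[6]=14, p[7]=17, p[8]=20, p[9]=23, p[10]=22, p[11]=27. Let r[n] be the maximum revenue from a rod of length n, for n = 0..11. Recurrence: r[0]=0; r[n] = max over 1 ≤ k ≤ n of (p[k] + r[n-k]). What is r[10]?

   n    0    1    2    3    4    5    6    7    8    9   10   11
r[n]    0    4    8   12   16   20   24   28   32   36   40   44

40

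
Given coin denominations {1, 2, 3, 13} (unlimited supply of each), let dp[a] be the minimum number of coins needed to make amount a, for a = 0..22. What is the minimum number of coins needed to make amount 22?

4

 a  0  1  2  3  4  5  6  7  8  9 10 11 12 13 14 15 16 17 18 19 20 21 22
dp  0  1  1  1  2  2  2  3  3  3  4  4  4  1  2  2  2  3  3  3  4  4  4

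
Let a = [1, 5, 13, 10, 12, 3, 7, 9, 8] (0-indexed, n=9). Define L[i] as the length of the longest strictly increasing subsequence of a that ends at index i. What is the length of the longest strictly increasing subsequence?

4

   i    0    1    2    3    4    5    6    7    8
a[i]    1    5   13   10   12    3    7    9    8
L[i]    1    2    3    3    4    2    3    4    4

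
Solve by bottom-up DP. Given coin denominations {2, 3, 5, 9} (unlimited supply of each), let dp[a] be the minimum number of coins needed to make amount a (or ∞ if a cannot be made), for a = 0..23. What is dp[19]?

3

 a  0  1  2  3  4  5  6  7  8  9 10 11 12 13 14 15 16 17 18 19 20 21 22 23
dp  0  -  1  1  2  1  2  2  2  1  2  2  2  3  2  3  3  3  2  3  3  3  4  3
(- denotes ∞ / unreachable)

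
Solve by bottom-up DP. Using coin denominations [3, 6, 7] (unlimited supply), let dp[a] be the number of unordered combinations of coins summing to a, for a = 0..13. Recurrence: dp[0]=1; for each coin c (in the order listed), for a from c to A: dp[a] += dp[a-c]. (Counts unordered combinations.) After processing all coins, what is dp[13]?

after  coin     0     1     2     3     4     5     6     7     8     9    10    11    12    13
          3     1     0     0     1     0     0     1     0     0     1     0     0     1     0
          6     1     0     0     1     0     0     2     0     0     2     0     0     3     0
          7     1     0     0     1     0     0     2     1     0     2     1     0     3     2

2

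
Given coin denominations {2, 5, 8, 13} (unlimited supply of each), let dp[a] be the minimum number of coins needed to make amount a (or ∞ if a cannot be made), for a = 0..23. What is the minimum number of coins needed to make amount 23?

3

 a  0  1  2  3  4  5  6  7  8  9 10 11 12 13 14 15 16 17 18 19 20 21 22 23
dp  0  -  1  -  2  1  3  2  1  3  2  4  3  1  4  2  2  3  2  4  3  2  4  3
(- denotes ∞ / unreachable)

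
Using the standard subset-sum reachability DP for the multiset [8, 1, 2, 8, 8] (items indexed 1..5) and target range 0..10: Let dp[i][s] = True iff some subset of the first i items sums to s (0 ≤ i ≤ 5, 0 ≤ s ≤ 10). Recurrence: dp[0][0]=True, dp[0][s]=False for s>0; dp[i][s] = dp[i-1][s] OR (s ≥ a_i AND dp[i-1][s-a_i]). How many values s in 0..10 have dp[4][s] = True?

7

i\s   0   1   2   3   4   5   6   7   8   9  10
  0   T   F   F   F   F   F   F   F   F   F   F
  1   T   F   F   F   F   F   F   F   T   F   F
  2   T   T   F   F   F   F   F   F   T   T   F
  3   T   T   T   T   F   F   F   F   T   T   T
  4   T   T   T   T   F   F   F   F   T   T   T
  5   T   T   T   T   F   F   F   F   T   T   T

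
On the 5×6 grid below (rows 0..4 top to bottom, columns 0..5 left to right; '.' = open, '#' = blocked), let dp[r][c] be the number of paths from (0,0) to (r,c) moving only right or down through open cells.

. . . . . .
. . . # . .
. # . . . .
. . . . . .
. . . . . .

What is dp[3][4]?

11

r\c   0   1   2   3   4   5
  0   1   1   1   1   1   1
  1   1   2   3   0   1   2
  2   1   0   3   3   4   6
  3   1   1   4   7  11  17
  4   1   2   6  13  24  41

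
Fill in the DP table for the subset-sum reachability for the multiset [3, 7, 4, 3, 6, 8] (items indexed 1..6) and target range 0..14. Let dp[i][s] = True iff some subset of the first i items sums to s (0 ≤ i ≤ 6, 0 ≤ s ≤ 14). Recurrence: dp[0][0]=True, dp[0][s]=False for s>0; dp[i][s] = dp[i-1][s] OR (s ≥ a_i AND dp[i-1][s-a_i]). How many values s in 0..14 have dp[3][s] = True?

7

i\s   0   1   2   3   4   5   6   7   8   9  10  11  12  13  14
  0   T   F   F   F   F   F   F   F   F   F   F   F   F   F   F
  1   T   F   F   T   F   F   F   F   F   F   F   F   F   F   F
  2   T   F   F   T   F   F   F   T   F   F   T   F   F   F   F
  3   T   F   F   T   T   F   F   T   F   F   T   T   F   F   T
  4   T   F   F   T   T   F   T   T   F   F   T   T   F   T   T
  5   T   F   F   T   T   F   T   T   F   T   T   T   T   T   T
  6   T   F   F   T   T   F   T   T   T   T   T   T   T   T   T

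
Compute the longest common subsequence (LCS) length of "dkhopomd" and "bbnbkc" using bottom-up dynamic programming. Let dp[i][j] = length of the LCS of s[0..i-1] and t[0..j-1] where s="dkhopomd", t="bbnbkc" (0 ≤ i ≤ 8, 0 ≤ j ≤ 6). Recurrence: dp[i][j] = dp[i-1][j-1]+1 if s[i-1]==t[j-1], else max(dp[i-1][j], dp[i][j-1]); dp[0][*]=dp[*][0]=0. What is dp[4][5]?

   ''  b  b  n  b  k  c
''  0  0  0  0  0  0  0
 d  0  0  0  0  0  0  0
 k  0  0  0  0  0  1  1
 h  0  0  0  0  0  1  1
 o  0  0  0  0  0  1  1
 p  0  0  0  0  0  1  1
 o  0  0  0  0  0  1  1
 m  0  0  0  0  0  1  1
 d  0  0  0  0  0  1  1

1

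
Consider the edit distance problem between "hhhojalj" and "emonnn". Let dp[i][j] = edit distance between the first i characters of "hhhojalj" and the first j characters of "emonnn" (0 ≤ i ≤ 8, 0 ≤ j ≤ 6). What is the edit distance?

7

   ''  e  m  o  n  n  n
''  0  1  2  3  4  5  6
 h  1  1  2  3  4  5  6
 h  2  2  2  3  4  5  6
 h  3  3  3  3  4  5  6
 o  4  4  4  3  4  5  6
 j  5  5  5  4  4  5  6
 a  6  6  6  5  5  5  6
 l  7  7  7  6  6  6  6
 j  8  8  8  7  7  7  7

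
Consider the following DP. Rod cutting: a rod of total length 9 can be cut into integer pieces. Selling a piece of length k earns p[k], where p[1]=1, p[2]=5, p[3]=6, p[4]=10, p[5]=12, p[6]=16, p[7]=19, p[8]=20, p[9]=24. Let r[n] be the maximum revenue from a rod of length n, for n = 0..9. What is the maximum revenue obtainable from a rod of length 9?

24

   n    0    1    2    3    4    5    6    7    8    9
r[n]    0    1    5    6   10   12   16   19   21   24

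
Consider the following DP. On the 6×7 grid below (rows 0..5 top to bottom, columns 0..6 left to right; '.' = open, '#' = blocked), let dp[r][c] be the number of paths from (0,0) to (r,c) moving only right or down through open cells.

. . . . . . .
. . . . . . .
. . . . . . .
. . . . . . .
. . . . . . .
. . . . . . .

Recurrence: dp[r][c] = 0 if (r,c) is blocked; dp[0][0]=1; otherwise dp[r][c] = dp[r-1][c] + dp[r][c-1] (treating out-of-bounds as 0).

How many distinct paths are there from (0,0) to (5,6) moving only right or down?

462

r\c   0   1   2   3   4   5   6
  0   1   1   1   1   1   1   1
  1   1   2   3   4   5   6   7
  2   1   3   6  10  15  21  28
  3   1   4  10  20  35  56  84
  4   1   5  15  35  70 126 210
  5   1   6  21  56 126 252 462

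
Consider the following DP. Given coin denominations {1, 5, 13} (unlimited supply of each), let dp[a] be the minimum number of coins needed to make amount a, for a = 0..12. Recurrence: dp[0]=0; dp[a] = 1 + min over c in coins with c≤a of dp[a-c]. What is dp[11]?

 a  0  1  2  3  4  5  6  7  8  9 10 11 12
dp  0  1  2  3  4  1  2  3  4  5  2  3  4

3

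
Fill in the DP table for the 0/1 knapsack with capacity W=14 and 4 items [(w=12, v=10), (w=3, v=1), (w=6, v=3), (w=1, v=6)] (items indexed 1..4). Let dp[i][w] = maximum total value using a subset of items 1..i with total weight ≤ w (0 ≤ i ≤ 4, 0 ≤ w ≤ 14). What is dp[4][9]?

i\w   0   1   2   3   4   5   6   7   8   9  10  11  12  13  14
  0   0   0   0   0   0   0   0   0   0   0   0   0   0   0   0
  1   0   0   0   0   0   0   0   0   0   0   0   0  10  10  10
  2   0   0   0   1   1   1   1   1   1   1   1   1  10  10  10
  3   0   0   0   1   1   1   3   3   3   4   4   4  10  10  10
  4   0   6   6   6   7   7   7   9   9   9  10  10  10  16  16

9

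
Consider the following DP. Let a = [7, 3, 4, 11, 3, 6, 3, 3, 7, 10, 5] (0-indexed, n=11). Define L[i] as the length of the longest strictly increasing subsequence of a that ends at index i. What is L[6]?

1

   i    0    1    2    3    4    5    6    7    8    9   10
a[i]    7    3    4   11    3    6    3    3    7   10    5
L[i]    1    1    2    3    1    3    1    1    4    5    3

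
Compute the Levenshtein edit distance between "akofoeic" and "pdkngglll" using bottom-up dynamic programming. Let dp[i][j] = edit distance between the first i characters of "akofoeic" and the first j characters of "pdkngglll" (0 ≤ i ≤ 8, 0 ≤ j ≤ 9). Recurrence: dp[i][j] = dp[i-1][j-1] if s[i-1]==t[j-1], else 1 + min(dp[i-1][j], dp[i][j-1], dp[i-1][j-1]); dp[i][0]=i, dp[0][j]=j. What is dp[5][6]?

   ''  p  d  k  n  g  g  l  l  l
''  0  1  2  3  4  5  6  7  8  9
 a  1  1  2  3  4  5  6  7  8  9
 k  2  2  2  2  3  4  5  6  7  8
 o  3  3  3  3  3  4  5  6  7  8
 f  4  4  4  4  4  4  5  6  7  8
 o  5  5  5  5  5  5  5  6  7  8
 e  6  6  6  6  6  6  6  6  7  8
 i  7  7  7  7  7  7  7  7  7  8
 c  8  8  8  8  8  8  8  8  8  8

5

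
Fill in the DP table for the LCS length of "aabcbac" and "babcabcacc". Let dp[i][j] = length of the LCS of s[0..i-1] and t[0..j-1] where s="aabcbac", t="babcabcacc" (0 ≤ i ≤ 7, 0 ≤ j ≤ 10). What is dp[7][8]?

   ''  b  a  b  c  a  b  c  a  c  c
''  0  0  0  0  0  0  0  0  0  0  0
 a  0  0  1  1  1  1  1  1  1  1  1
 a  0  0  1  1  1  2  2  2  2  2  2
 b  0  1  1  2  2  2  3  3  3  3  3
 c  0  1  1  2  3  3  3  4  4  4  4
 b  0  1  1  2  3  3  4  4  4  4  4
 a  0  1  2  2  3  4  4  4  5  5  5
 c  0  1  2  2  3  4  4  5  5  6  6

5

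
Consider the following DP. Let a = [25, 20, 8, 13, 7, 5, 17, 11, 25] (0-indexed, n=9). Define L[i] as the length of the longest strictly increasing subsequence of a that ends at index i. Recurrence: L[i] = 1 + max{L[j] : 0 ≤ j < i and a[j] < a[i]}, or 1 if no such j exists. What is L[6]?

   i    0    1    2    3    4    5    6    7    8
a[i]   25   20    8   13    7    5   17   11   25
L[i]    1    1    1    2    1    1    3    2    4

3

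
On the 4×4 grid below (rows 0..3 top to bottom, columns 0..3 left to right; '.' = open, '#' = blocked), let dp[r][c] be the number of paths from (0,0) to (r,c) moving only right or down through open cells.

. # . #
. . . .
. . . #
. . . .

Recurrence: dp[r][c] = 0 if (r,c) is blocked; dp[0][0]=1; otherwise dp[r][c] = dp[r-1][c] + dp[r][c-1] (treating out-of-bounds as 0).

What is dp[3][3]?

r\c   0   1   2   3
  0   1   0   0   0
  1   1   1   1   1
  2   1   2   3   0
  3   1   3   6   6

6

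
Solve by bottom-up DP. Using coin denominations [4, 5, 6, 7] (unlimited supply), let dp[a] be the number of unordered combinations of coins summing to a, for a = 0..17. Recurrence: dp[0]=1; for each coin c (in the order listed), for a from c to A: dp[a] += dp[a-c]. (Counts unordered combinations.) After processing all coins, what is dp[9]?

1

after  coin     0     1     2     3     4     5     6     7     8     9    10    11    12    13    14    15    16    17
          4     1     0     0     0     1     0     0     0     1     0     0     0     1     0     0     0     1     0
          5     1     0     0     0     1     1     0     0     1     1     1     0     1     1     1     1     1     1
          6     1     0     0     0     1     1     1     0     1     1     2     1     2     1     2     2     3     2
          7     1     0     0     0     1     1     1     1     1     1     2     2     3     2     3     3     4     4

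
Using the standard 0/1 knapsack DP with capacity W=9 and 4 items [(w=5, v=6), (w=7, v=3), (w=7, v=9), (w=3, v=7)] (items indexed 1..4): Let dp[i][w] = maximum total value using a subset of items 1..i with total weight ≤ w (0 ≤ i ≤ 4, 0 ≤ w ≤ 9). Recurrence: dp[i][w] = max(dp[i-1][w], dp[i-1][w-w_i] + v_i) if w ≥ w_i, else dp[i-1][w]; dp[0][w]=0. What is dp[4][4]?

i\w   0   1   2   3   4   5   6   7   8   9
  0   0   0   0   0   0   0   0   0   0   0
  1   0   0   0   0   0   6   6   6   6   6
  2   0   0   0   0   0   6   6   6   6   6
  3   0   0   0   0   0   6   6   9   9   9
  4   0   0   0   7   7   7   7   9  13  13

7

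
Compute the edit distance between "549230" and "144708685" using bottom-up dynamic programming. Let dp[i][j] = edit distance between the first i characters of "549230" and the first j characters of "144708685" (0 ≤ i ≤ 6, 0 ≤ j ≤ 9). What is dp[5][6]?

5

   ''  1  4  4  7  0  8  6  8  5
''  0  1  2  3  4  5  6  7  8  9
 5  1  1  2  3  4  5  6  7  8  8
 4  2  2  1  2  3  4  5  6  7  8
 9  3  3  2  2  3  4  5  6  7  8
 2  4  4  3  3  3  4  5  6  7  8
 3  5  5  4  4  4  4  5  6  7  8
 0  6  6  5  5  5  4  5  6  7  8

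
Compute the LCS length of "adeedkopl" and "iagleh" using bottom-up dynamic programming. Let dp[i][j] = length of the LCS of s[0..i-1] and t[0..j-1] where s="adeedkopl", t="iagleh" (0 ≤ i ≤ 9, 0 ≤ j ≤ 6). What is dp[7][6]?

   ''  i  a  g  l  e  h
''  0  0  0  0  0  0  0
 a  0  0  1  1  1  1  1
 d  0  0  1  1  1  1  1
 e  0  0  1  1  1  2  2
 e  0  0  1  1  1  2  2
 d  0  0  1  1  1  2  2
 k  0  0  1  1  1  2  2
 o  0  0  1  1  1  2  2
 p  0  0  1  1  1  2  2
 l  0  0  1  1  2  2  2

2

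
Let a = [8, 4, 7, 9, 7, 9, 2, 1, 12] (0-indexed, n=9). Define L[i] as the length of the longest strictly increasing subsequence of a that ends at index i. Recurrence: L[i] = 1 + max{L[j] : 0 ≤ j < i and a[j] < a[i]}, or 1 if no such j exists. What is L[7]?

   i    0    1    2    3    4    5    6    7    8
a[i]    8    4    7    9    7    9    2    1   12
L[i]    1    1    2    3    2    3    1    1    4

1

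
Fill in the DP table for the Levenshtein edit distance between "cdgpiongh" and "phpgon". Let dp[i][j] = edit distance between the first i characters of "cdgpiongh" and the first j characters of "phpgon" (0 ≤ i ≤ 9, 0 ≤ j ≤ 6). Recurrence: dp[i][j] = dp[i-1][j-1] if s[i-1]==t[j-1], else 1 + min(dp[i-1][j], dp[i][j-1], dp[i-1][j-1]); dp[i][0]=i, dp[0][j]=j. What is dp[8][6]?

   ''  p  h  p  g  o  n
''  0  1  2  3  4  5  6
 c  1  1  2  3  4  5  6
 d  2  2  2  3  4  5  6
 g  3  3  3  3  3  4  5
 p  4  3  4  3  4  4  5
 i  5  4  4  4  4  5  5
 o  6  5  5  5  5  4  5
 n  7  6  6  6  6  5  4
 g  8  7  7  7  6  6  5
 h  9  8  7  8  7  7  6

5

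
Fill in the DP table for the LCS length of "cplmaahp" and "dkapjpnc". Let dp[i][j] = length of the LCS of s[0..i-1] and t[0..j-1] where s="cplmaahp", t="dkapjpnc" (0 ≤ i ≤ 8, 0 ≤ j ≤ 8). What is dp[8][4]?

2

   ''  d  k  a  p  j  p  n  c
''  0  0  0  0  0  0  0  0  0
 c  0  0  0  0  0  0  0  0  1
 p  0  0  0  0  1  1  1  1  1
 l  0  0  0  0  1  1  1  1  1
 m  0  0  0  0  1  1  1  1  1
 a  0  0  0  1  1  1  1  1  1
 a  0  0  0  1  1  1  1  1  1
 h  0  0  0  1  1  1  1  1  1
 p  0  0  0  1  2  2  2  2  2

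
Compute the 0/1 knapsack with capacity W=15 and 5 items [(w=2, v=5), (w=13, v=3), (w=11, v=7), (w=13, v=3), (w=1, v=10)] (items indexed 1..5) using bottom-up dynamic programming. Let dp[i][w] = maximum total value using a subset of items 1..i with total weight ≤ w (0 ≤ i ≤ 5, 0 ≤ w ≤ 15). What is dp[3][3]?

i\w   0   1   2   3   4   5   6   7   8   9  10  11  12  13  14  15
  0   0   0   0   0   0   0   0   0   0   0   0   0   0   0   0   0
  1   0   0   5   5   5   5   5   5   5   5   5   5   5   5   5   5
  2   0   0   5   5   5   5   5   5   5   5   5   5   5   5   5   8
  3   0   0   5   5   5   5   5   5   5   5   5   7   7  12  12  12
  4   0   0   5   5   5   5   5   5   5   5   5   7   7  12  12  12
  5   0  10  10  15  15  15  15  15  15  15  15  15  17  17  22  22

5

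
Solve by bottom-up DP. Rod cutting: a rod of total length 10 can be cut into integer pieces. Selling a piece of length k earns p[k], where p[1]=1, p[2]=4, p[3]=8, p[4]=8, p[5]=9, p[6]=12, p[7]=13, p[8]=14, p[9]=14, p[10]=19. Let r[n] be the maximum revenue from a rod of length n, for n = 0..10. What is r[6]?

16

   n    0    1    2    3    4    5    6    7    8    9   10
r[n]    0    1    4    8    9   12   16   17   20   24   25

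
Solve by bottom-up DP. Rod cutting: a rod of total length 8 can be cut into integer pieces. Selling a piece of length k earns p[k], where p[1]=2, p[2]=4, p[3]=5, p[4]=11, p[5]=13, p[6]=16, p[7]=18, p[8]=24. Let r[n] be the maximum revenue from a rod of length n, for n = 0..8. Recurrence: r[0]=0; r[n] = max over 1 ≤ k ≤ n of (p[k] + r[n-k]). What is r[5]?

13

   n    0    1    2    3    4    5    6    7    8
r[n]    0    2    4    6   11   13   16   18   24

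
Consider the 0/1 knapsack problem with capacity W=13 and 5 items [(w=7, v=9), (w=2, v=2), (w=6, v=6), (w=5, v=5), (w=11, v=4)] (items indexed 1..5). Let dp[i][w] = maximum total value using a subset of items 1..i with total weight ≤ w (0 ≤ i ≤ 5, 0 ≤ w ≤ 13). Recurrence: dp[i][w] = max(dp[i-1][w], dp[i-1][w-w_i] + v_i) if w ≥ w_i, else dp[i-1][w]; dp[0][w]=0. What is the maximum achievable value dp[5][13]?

i\w   0   1   2   3   4   5   6   7   8   9  10  11  12  13
  0   0   0   0   0   0   0   0   0   0   0   0   0   0   0
  1   0   0   0   0   0   0   0   9   9   9   9   9   9   9
  2   0   0   2   2   2   2   2   9   9  11  11  11  11  11
  3   0   0   2   2   2   2   6   9   9  11  11  11  11  15
  4   0   0   2   2   2   5   6   9   9  11  11  11  14  15
  5   0   0   2   2   2   5   6   9   9  11  11  11  14  15

15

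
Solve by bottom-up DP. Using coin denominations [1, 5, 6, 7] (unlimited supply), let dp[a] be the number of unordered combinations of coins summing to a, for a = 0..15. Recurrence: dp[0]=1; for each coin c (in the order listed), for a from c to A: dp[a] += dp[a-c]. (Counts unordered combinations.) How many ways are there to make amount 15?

11

after  coin     0     1     2     3     4     5     6     7     8     9    10    11    12    13    14    15
          1     1     1     1     1     1     1     1     1     1     1     1     1     1     1     1     1
          5     1     1     1     1     1     2     2     2     2     2     3     3     3     3     3     4
          6     1     1     1     1     1     2     3     3     3     3     4     5     6     6     6     7
          7     1     1     1     1     1     2     3     4     4     4     5     6     8     9    10    11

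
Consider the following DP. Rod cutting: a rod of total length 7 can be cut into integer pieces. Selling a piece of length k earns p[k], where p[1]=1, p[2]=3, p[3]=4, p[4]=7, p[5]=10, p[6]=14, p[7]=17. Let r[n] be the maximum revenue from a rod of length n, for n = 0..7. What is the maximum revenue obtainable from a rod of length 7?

17

   n    0    1    2    3    4    5    6    7
r[n]    0    1    3    4    7   10   14   17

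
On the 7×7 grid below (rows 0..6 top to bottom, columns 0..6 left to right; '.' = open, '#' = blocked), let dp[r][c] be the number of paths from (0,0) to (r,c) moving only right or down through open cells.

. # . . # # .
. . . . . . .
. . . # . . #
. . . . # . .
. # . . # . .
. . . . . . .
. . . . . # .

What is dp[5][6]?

r\c   0   1   2   3   4   5   6
  0   1   0   0   0   0   0   0
  1   1   1   1   1   1   1   1
  2   1   2   3   0   1   2   0
  3   1   3   6   6   0   2   2
  4   1   0   6  12   0   2   4
  5   1   1   7  19  19  21  25
  6   1   2   9  28  47   0  25

25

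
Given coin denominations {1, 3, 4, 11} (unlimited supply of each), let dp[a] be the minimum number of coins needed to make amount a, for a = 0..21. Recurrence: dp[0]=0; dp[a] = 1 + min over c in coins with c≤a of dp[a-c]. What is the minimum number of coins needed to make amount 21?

 a  0  1  2  3  4  5  6  7  8  9 10 11 12 13 14 15 16 17 18 19 20 21
dp  0  1  2  1  1  2  2  2  2  3  3  1  2  3  2  2  3  3  3  3  4  4

4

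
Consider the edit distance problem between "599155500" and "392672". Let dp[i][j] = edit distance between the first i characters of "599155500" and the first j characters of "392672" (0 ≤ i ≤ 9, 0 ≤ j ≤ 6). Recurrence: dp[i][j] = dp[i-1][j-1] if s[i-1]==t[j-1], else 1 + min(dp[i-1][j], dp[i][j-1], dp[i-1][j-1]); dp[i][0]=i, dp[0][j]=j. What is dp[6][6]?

5

   ''  3  9  2  6  7  2
''  0  1  2  3  4  5  6
 5  1  1  2  3  4  5  6
 9  2  2  1  2  3  4  5
 9  3  3  2  2  3  4  5
 1  4  4  3  3  3  4  5
 5  5  5  4  4  4  4  5
 5  6  6  5  5  5  5  5
 5  7  7  6  6  6  6  6
 0  8  8  7  7  7  7  7
 0  9  9  8  8  8  8  8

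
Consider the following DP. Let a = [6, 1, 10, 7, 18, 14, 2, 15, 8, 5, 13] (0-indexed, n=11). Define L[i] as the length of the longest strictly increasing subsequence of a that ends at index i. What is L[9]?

3

   i    0    1    2    3    4    5    6    7    8    9   10
a[i]    6    1   10    7   18   14    2   15    8    5   13
L[i]    1    1    2    2    3    3    2    4    3    3    4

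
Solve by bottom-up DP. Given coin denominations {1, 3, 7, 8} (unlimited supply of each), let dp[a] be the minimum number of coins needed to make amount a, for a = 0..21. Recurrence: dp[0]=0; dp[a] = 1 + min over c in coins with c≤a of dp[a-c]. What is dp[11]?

 a  0  1  2  3  4  5  6  7  8  9 10 11 12 13 14 15 16 17 18 19 20 21
dp  0  1  2  1  2  3  2  1  1  2  2  2  3  3  2  2  2  3  3  3  4  3

2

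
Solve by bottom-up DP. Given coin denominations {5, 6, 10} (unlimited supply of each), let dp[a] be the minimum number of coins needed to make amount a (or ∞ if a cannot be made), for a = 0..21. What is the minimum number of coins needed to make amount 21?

 a  0  1  2  3  4  5  6  7  8  9 10 11 12 13 14 15 16 17 18 19 20 21
dp  0  -  -  -  -  1  1  -  -  -  1  2  2  -  -  2  2  3  3  -  2  3
(- denotes ∞ / unreachable)

3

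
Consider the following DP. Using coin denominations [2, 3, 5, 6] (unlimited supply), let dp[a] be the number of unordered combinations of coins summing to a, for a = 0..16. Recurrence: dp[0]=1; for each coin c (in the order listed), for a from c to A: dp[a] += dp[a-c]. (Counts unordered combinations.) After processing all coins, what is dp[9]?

after  coin     0     1     2     3     4     5     6     7     8     9    10    11    12    13    14    15    16
          2     1     0     1     0     1     0     1     0     1     0     1     0     1     0     1     0     1
          3     1     0     1     1     1     1     2     1     2     2     2     2     3     2     3     3     3
          5     1     0     1     1     1     2     2     2     3     3     4     4     5     5     6     7     7
          6     1     0     1     1     1     2     3     2     4     4     5     6     8     7    10    11    12

4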